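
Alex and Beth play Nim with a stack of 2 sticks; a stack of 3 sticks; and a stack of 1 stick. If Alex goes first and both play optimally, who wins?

Compute the nim-sum pairwise:
2 ⊕ 3 = 1
1 ⊕ 1 = 0
The nim-sum is 0, so this is a P-position: the player to move is in a losing position under optimal play; Alex is about to move from it and so loses — Beth wins.

Beth wins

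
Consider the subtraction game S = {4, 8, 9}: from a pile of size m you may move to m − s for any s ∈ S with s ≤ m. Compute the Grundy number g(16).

0

Grundy values for subtraction set {4, 8, 9}:
k:     0  1  2  3  4  5  6  7  8  9 10 11 12 13 14 15 16
g(k):  0  0  0  0  1  1  1  1  2  2  2  2  3  0  0  0  0
So g(16) = 0.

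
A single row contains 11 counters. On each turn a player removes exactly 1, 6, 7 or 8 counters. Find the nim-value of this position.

Grundy values for subtraction set {1, 6, 7, 8}:
g(0) = mex{} = 0
g(1) = mex{0} = 1
g(2) = mex{1} = 0
g(3) = mex{0} = 1
g(4) = mex{1} = 0
g(5) = mex{0} = 1
g(6) = mex{0,1} = 2
g(7) = mex{0,1,2} = 3
g(8) = mex{0,1,3} = 2
g(9) = mex{0,1,2} = 3
g(10) = mex{0,1,3} = 2
g(11) = mex{0,1,2} = 3
So g(11) = 3.

3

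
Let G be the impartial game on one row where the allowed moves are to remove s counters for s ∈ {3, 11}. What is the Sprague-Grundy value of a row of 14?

0

Build the Grundy sequence with g(k) = mex{g(k−s) : s ∈ {3, 11}, s ≤ k}:
k:     0  1  2  3  4  5  6  7  8  9 10 11 12 13 14
g(k):  0  0  0  1  1  1  0  0  0  1  1  1  2  2  0
So g(14) = 0.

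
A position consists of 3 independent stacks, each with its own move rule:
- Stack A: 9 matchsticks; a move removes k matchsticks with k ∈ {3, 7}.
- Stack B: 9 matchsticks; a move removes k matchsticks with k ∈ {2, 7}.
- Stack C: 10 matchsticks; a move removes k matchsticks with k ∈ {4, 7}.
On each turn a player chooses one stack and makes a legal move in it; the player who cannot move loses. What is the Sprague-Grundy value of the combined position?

3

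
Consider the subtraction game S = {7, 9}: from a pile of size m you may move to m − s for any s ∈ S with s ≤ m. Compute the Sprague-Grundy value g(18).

Compute g(0), g(1), … for moves {7, 9}:
k:     0  1  2  3  4  5  6  7  8  9 10 11 12 13 14 15 16 17 18
g(k):  0  0  0  0  0  0  0  1  1  1  1  1  1  1  2  2  0  0  0
So g(18) = 0.

0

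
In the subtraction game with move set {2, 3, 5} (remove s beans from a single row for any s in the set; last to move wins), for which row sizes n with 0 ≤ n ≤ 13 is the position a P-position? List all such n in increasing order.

0, 1, 7, 8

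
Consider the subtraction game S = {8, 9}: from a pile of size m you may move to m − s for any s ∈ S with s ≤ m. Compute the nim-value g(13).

Build the Grundy sequence with g(k) = mex{g(k−s) : s ∈ {8, 9}, s ≤ k}:
g(0) = mex{} = 0
g(1) = mex{} = 0
g(2) = mex{} = 0
g(3) = mex{} = 0
g(4) = mex{} = 0
g(5) = mex{} = 0
g(6) = mex{} = 0
g(7) = mex{} = 0
g(8) = mex{0} = 1
g(9) = mex{0} = 1
g(10) = mex{0} = 1
g(11) = mex{0} = 1
g(12) = mex{0} = 1
g(13) = mex{0} = 1
So g(13) = 1.

1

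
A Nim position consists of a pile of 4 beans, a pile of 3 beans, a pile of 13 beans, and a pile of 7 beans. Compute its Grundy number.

13

Nim-sum: 4 XOR 3 XOR 13 XOR 7 = 13.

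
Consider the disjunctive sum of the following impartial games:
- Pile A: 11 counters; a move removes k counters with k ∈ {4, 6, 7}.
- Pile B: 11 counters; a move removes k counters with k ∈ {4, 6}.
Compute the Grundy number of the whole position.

0

Build the Grundy sequence for pile A with g(k) = mex{g(k−s) : s ∈ {4, 6, 7}, s ≤ k}:
k:     0  1  2  3  4  5  6  7  8  9 10 11
g(k):  0  0  0  0  1  1  1  1  2  2  2  0
So g(11) = 0.
Grundy values for pile B (subtraction set {4, 6}):
g(0) = mex{} = 0
g(1) = mex{} = 0
g(2) = mex{} = 0
g(3) = mex{} = 0
g(4) = mex{0} = 1
g(5) = mex{0} = 1
g(6) = mex{0} = 1
g(7) = mex{0} = 1
g(8) = mex{0,1} = 2
g(9) = mex{0,1} = 2
g(10) = mex{1} = 0
g(11) = mex{1} = 0
So g(11) = 0.
The value of a disjunctive sum is the nim-sum of the parts.
Combined value = 0 XOR 0 = 0.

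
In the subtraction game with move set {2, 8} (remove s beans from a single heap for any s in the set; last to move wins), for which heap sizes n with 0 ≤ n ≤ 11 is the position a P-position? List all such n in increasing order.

Compute g(0), g(1), … for moves {2, 8}:
g(0) = mex{} = 0
g(1) = mex{} = 0
g(2) = mex{0} = 1
g(3) = mex{0} = 1
g(4) = mex{1} = 0
g(5) = mex{1} = 0
g(6) = mex{0} = 1
g(7) = mex{0} = 1
g(8) = mex{0,1} = 2
g(9) = mex{0,1} = 2
g(10) = mex{1,2} = 0
g(11) = mex{1,2} = 0
The P-positions (g = 0) in 0..11 are 0, 1, 4, 5, 10, 11.

0, 1, 4, 5, 10, 11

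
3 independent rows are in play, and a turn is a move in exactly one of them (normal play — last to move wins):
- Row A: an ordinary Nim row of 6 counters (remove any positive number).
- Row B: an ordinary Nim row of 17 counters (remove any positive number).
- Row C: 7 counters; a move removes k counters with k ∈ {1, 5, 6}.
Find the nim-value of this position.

Row A is a plain Nim row of size 6, so its Grundy value is 6.
Row B is a plain Nim row of size 17, so its Grundy value is 17.
Grundy values for row C (subtraction set {1, 5, 6}):
k:     0  1  2  3  4  5  6  7
g(k):  0  1  0  1  0  1  2  3
So g(7) = 3.
The value of a disjunctive sum is the nim-sum of the parts.
Combined value = 6 ⊕ 17 ⊕ 3 = 20.

20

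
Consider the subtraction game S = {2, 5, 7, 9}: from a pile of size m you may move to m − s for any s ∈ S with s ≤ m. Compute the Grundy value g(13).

4

Build the Grundy sequence with g(k) = mex{g(k−s) : s ∈ {2, 5, 7, 9}, s ≤ k}:
k:     0  1  2  3  4  5  6  7  8  9 10 11 12 13
g(k):  0  0  1  1  0  2  1  3  2  2  3  3  0  4
So g(13) = 4.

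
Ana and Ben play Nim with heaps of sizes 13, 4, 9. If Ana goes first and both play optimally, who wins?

Ben wins

In binary:
  1101  (13)
  0100  (4)
  1001  (9)
  ----
  0000  (0)
The nim-sum is 0, so this is a P-position: the player to move is in a losing position under optimal play; Ana is about to move from it and so loses — Ben wins.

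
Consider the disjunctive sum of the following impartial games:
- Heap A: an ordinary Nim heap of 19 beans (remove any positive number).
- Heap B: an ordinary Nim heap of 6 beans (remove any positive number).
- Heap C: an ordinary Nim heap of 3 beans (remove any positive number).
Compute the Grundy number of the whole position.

22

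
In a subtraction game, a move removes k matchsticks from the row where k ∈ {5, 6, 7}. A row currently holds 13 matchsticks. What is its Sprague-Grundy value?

0

Compute g(0), g(1), … for moves {5, 6, 7}:
k:     0  1  2  3  4  5  6  7  8  9 10 11 12 13
g(k):  0  0  0  0  0  1  1  1  1  1  2  2  0  0
So g(13) = 0.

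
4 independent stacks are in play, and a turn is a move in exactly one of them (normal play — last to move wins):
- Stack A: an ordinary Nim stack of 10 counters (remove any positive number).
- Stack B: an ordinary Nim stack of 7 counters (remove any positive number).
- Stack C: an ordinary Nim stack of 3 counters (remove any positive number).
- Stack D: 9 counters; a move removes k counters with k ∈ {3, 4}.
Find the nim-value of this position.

14

Stack A is a plain Nim stack of size 10, so its Grundy value is 10.
Stack B is a plain Nim stack of size 7, so its Grundy value is 7.
Stack C is a plain Nim stack of size 3, so its Grundy value is 3.
For stack D, compute g(0), g(1), … with moves {3, 4}:
g(0) = mex{} = 0
g(1) = mex{} = 0
g(2) = mex{} = 0
g(3) = mex{0} = 1
g(4) = mex{0} = 1
g(5) = mex{0} = 1
g(6) = mex{0,1} = 2
g(7) = mex{1} = 0
g(8) = mex{1} = 0
g(9) = mex{1,2} = 0
So g(9) = 0.
The value of a disjunctive sum is the nim-sum of the parts.
Combined value = 10 XOR 7 XOR 3 XOR 0 = 14.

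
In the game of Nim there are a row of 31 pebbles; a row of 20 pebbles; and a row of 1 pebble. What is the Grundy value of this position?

10

Nim-sum: 31 XOR 20 XOR 1 = 10.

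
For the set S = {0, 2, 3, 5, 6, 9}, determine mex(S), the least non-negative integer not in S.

1

0 is in the set but 1 is not, so the mex is 1.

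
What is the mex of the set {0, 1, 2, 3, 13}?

4

The values 0, 1, 2, 3 are all present; 4 is the first non-negative integer missing from the set.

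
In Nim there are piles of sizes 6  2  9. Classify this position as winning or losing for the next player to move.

Winning position

Write each in binary and XOR column by column:
  0110  (6)
  0010  (2)
  1001  (9)
  ----
  1101  (13)
The nim-sum is 13 ≠ 0, so this is an N-position: the player to move can win.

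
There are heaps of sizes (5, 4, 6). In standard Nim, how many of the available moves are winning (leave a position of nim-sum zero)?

3

Nim-sum: 5 ⊕ 4 ⊕ 6 = 7.
The overall nim-sum is X = 7. A heap of size p has a winning move iff p XOR X < p (reduce it to p XOR X).
  5: 5 XOR 7 = 2 < 5 — winning move (to 2).
  4: 4 XOR 7 = 3 < 4 — winning move (to 3).
  6: 6 XOR 7 = 1 < 6 — winning move (to 1).
That gives 3 winning moves.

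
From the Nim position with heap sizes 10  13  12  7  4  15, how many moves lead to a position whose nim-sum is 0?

In binary:
  1010  (10)
  1101  (13)
  1100  (12)
  0111  (7)
  0100  (4)
  1111  (15)
  ----
  0111  (7)
The overall nim-sum is X = 7. A heap of size p has a winning move iff p XOR X < p (reduce it to p XOR X).
  10: 10 XOR 7 = 13 ≥ 10 — no move.
  13: 13 XOR 7 = 10 < 13 — winning move (to 10).
  12: 12 XOR 7 = 11 < 12 — winning move (to 11).
  7: 7 XOR 7 = 0 < 7 — winning move (to 0).
  4: 4 XOR 7 = 3 < 4 — winning move (to 3).
  15: 15 XOR 7 = 8 < 15 — winning move (to 8).
That gives 5 winning moves.

5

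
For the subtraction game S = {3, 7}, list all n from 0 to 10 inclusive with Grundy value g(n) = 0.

0, 1, 2, 6, 10

Build the Grundy sequence with g(k) = mex{g(k−s) : s ∈ {3, 7}, s ≤ k}:
g(0) = mex{} = 0
g(1) = mex{} = 0
g(2) = mex{} = 0
g(3) = mex{0} = 1
g(4) = mex{0} = 1
g(5) = mex{0} = 1
g(6) = mex{1} = 0
g(7) = mex{0,1} = 2
g(8) = mex{0,1} = 2
g(9) = mex{0} = 1
g(10) = mex{1,2} = 0
The P-positions (g = 0) in 0..10 are 0, 1, 2, 6, 10.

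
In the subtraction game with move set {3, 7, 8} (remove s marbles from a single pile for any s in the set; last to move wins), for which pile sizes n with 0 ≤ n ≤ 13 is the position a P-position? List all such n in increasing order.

Compute g(0), g(1), … for moves {3, 7, 8}:
g(0) = mex{} = 0
g(1) = mex{} = 0
g(2) = mex{} = 0
g(3) = mex{0} = 1
g(4) = mex{0} = 1
g(5) = mex{0} = 1
g(6) = mex{1} = 0
g(7) = mex{0,1} = 2
g(8) = mex{0,1} = 2
g(9) = mex{0} = 1
g(10) = mex{0,1,2} = 3
g(11) = mex{1,2} = 0
g(12) = mex{1} = 0
g(13) = mex{0,1,3} = 2
The P-positions (g = 0) in 0..13 are 0, 1, 2, 6, 11, 12.

0, 1, 2, 6, 11, 12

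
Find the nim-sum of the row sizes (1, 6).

7

Nim-sum: 1 XOR 6 = 7.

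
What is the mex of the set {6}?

0

0 is not in the set, so the mex is 0.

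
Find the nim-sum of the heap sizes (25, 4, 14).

Compute the nim-sum pairwise:
25 ⊕ 4 = 29
29 ⊕ 14 = 19

19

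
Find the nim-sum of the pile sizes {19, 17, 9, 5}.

Bitwise XOR of the heap sizes:
  10011  (19)
  10001  (17)
  01001  (9)
  00101  (5)
  -----
  01110  (14)

14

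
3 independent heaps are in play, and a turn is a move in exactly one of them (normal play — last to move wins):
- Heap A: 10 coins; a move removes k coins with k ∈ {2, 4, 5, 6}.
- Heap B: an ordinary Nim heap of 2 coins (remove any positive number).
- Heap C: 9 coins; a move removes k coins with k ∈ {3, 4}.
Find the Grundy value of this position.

3

For heap A, compute g(0), g(1), … with moves {2, 4, 5, 6}:
g(0) = mex{} = 0
g(1) = mex{} = 0
g(2) = mex{0} = 1
g(3) = mex{0} = 1
g(4) = mex{0,1} = 2
g(5) = mex{0,1} = 2
g(6) = mex{0,1,2} = 3
g(7) = mex{0,1,2} = 3
g(8) = mex{1,2,3} = 0
g(9) = mex{1,2,3} = 0
g(10) = mex{0,2,3} = 1
So g(10) = 1.
Heap B is a plain Nim heap of size 2, so its Grundy value is 2.
Build the Grundy sequence for heap C with g(k) = mex{g(k−s) : s ∈ {3, 4}, s ≤ k}:
k:     0  1  2  3  4  5  6  7  8  9
g(k):  0  0  0  1  1  1  2  0  0  0
So g(9) = 0.
By the Sprague-Grundy theorem, the Grundy value of a sum of independent games is the XOR of the component values.
Combined value = 1 ⊕ 2 ⊕ 0 = 3.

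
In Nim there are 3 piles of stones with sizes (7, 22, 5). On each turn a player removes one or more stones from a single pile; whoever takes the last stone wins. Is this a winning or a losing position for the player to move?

Compute the nim-sum pairwise:
7 XOR 22 = 17
17 XOR 5 = 20
The nim-sum is 20 ≠ 0, so this is an N-position: the player to move can win.

Winning position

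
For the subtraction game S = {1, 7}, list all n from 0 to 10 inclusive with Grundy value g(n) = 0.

Grundy values for subtraction set {1, 7}:
k:     0  1  2  3  4  5  6  7  8  9 10
g(k):  0  1  0  1  0  1  0  1  0  1  0
The P-positions (g = 0) in 0..10 are 0, 2, 4, 6, 8, 10.

0, 2, 4, 6, 8, 10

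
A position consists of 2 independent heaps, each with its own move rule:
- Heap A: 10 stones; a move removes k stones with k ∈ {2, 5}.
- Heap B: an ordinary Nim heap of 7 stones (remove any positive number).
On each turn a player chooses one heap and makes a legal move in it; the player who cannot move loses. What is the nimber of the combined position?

For heap A, compute g(0), g(1), … with moves {2, 5}:
k:     0  1  2  3  4  5  6  7  8  9 10
g(k):  0  0  1  1  0  2  1  0  0  1  1
So g(10) = 1.
Heap B is a plain Nim heap of size 7, so its Grundy value is 7.
The value of a disjunctive sum is the nim-sum of the parts.
Combined value = 1 ⊕ 7 = 6.

6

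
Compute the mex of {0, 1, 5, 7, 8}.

2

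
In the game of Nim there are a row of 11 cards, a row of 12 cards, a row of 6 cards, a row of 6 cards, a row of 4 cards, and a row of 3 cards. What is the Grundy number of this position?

0

Compute the nim-sum pairwise:
11 XOR 12 = 7
7 XOR 6 = 1
1 XOR 6 = 7
7 XOR 4 = 3
3 XOR 3 = 0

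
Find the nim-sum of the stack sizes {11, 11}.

0

Nim-sum: 11 XOR 11 = 0.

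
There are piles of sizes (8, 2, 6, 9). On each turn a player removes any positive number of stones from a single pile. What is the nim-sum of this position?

5

Nim-sum: 8 ⊕ 2 ⊕ 6 ⊕ 9 = 5.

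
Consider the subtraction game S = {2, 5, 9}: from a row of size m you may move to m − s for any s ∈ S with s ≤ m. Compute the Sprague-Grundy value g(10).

1

Grundy values for subtraction set {2, 5, 9}:
g(0) = mex{} = 0
g(1) = mex{} = 0
g(2) = mex{0} = 1
g(3) = mex{0} = 1
g(4) = mex{1} = 0
g(5) = mex{0,1} = 2
g(6) = mex{0} = 1
g(7) = mex{1,2} = 0
g(8) = mex{1} = 0
g(9) = mex{0} = 1
g(10) = mex{0,2} = 1
So g(10) = 1.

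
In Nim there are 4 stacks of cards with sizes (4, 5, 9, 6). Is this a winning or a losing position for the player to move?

Winning position

Compute the nim-sum pairwise:
4 XOR 5 = 1
1 XOR 9 = 8
8 XOR 6 = 14
The nim-sum is 14 ≠ 0, so this is an N-position: the player to move can win.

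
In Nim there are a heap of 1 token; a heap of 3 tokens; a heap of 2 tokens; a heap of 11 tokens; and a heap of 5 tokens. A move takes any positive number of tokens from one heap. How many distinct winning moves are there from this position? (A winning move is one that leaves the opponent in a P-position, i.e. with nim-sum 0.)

1

Compute the nim-sum pairwise:
1 XOR 3 = 2
2 XOR 2 = 0
0 XOR 11 = 11
11 XOR 5 = 14
The overall nim-sum is X = 14. A heap of size p has a winning move iff p XOR X < p (reduce it to p XOR X).
  1: 1 XOR 14 = 15 ≥ 1 — no move.
  3: 3 XOR 14 = 13 ≥ 3 — no move.
  2: 2 XOR 14 = 12 ≥ 2 — no move.
  11: 11 XOR 14 = 5 < 11 — winning move (to 5).
  5: 5 XOR 14 = 11 ≥ 5 — no move.
That gives 1 winning move.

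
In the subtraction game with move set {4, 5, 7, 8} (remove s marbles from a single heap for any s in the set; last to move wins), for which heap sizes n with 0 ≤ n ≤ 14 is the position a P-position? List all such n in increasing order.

0, 1, 2, 3, 12, 13, 14

Compute g(0), g(1), … for moves {4, 5, 7, 8}:
g(0) = mex{} = 0
g(1) = mex{} = 0
g(2) = mex{} = 0
g(3) = mex{} = 0
g(4) = mex{0} = 1
g(5) = mex{0} = 1
g(6) = mex{0} = 1
g(7) = mex{0} = 1
g(8) = mex{0,1} = 2
g(9) = mex{0,1} = 2
g(10) = mex{0,1} = 2
g(11) = mex{0,1} = 2
g(12) = mex{1,2} = 0
g(13) = mex{1,2} = 0
g(14) = mex{1,2} = 0
The P-positions (g = 0) in 0..14 are 0, 1, 2, 3, 12, 13, 14.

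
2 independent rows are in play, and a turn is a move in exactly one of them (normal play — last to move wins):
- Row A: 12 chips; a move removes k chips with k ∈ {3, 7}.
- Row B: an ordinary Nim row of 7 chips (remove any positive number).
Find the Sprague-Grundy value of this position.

Grundy values for row A (subtraction set {3, 7}):
k:     0  1  2  3  4  5  6  7  8  9 10 11 12
g(k):  0  0  0  1  1  1  0  2  2  1  0  0  0
So g(12) = 0.
Row B is a plain Nim row of size 7, so its Grundy value is 7.
By the Sprague-Grundy theorem, the Grundy value of a sum of independent games is the XOR of the component values.
Combined value = 0 ⊕ 7 = 7.

7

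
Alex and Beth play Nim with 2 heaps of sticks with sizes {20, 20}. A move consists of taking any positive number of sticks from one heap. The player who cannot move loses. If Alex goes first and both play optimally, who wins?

Beth wins

Write each in binary and XOR column by column:
  10100  (20)
  10100  (20)
  -----
  00000  (0)
The nim-sum is 0, so this is a P-position: the player to move is in a losing position under optimal play; Alex is about to move from it and so loses — Beth wins.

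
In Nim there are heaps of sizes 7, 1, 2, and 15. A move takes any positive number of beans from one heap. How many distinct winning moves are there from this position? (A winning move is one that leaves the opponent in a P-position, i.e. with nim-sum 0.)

Compute the nim-sum pairwise:
7 ⊕ 1 = 6
6 ⊕ 2 = 4
4 ⊕ 15 = 11
The overall nim-sum is X = 11. A heap of size p has a winning move iff p XOR X < p (reduce it to p XOR X).
  7: 7 XOR 11 = 12 ≥ 7 — no move.
  1: 1 XOR 11 = 10 ≥ 1 — no move.
  2: 2 XOR 11 = 9 ≥ 2 — no move.
  15: 15 XOR 11 = 4 < 15 — winning move (to 4).
That gives 1 winning move.

1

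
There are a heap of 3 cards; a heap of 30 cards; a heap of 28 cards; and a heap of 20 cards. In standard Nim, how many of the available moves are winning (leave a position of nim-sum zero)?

Bitwise XOR of the heap sizes:
  00011  (3)
  11110  (30)
  11100  (28)
  10100  (20)
  -----
  10101  (21)
The overall nim-sum is X = 21. A heap of size p has a winning move iff p XOR X < p (reduce it to p XOR X).
  3: 3 XOR 21 = 22 ≥ 3 — no move.
  30: 30 XOR 21 = 11 < 30 — winning move (to 11).
  28: 28 XOR 21 = 9 < 28 — winning move (to 9).
  20: 20 XOR 21 = 1 < 20 — winning move (to 1).
That gives 3 winning moves.

3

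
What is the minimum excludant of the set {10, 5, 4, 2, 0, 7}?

0 is in the set but 1 is not, so the mex is 1.

1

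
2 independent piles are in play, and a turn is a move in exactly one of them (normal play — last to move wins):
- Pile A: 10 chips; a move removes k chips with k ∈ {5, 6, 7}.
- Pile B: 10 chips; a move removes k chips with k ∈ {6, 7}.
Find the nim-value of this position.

Grundy values for pile A (subtraction set {5, 6, 7}):
g(0) = mex{} = 0
g(1) = mex{} = 0
g(2) = mex{} = 0
g(3) = mex{} = 0
g(4) = mex{} = 0
g(5) = mex{0} = 1
g(6) = mex{0} = 1
g(7) = mex{0} = 1
g(8) = mex{0} = 1
g(9) = mex{0} = 1
g(10) = mex{0,1} = 2
So g(10) = 2.
Build the Grundy sequence for pile B with g(k) = mex{g(k−s) : s ∈ {6, 7}, s ≤ k}:
g(0) = mex{} = 0
g(1) = mex{} = 0
g(2) = mex{} = 0
g(3) = mex{} = 0
g(4) = mex{} = 0
g(5) = mex{} = 0
g(6) = mex{0} = 1
g(7) = mex{0} = 1
g(8) = mex{0} = 1
g(9) = mex{0} = 1
g(10) = mex{0} = 1
So g(10) = 1.
The value of a disjunctive sum is the nim-sum of the parts.
Combined value = 2 XOR 1 = 3.

3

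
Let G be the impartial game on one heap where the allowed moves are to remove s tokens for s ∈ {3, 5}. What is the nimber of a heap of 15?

Grundy values for subtraction set {3, 5}:
k:     0  1  2  3  4  5  6  7  8  9 10 11 12 13 14 15
g(k):  0  0  0  1  1  1  2  2  0  0  0  1  1  1  2  2
So g(15) = 2.

2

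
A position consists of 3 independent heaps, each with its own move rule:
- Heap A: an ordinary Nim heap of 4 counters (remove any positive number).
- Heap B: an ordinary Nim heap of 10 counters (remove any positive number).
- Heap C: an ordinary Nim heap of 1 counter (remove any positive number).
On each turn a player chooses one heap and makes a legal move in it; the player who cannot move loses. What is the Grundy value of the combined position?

15

Heap A is a plain Nim heap of size 4, so its Grundy value is 4.
Heap B is a plain Nim heap of size 10, so its Grundy value is 10.
Heap C is a plain Nim heap of size 1, so its Grundy value is 1.
By the Sprague-Grundy theorem, the Grundy value of a sum of independent games is the XOR of the component values.
Combined value = 4 XOR 10 XOR 1 = 15.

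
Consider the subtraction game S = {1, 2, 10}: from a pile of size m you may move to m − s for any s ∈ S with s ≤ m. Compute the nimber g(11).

Grundy values for subtraction set {1, 2, 10}:
k:     0  1  2  3  4  5  6  7  8  9 10 11
g(k):  0  1  2  0  1  2  0  1  2  0  1  2
So g(11) = 2.

2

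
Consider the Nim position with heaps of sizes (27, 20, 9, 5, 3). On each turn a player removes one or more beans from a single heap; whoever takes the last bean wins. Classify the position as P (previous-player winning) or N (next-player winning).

P-position

Bitwise XOR of the heap sizes:
  11011  (27)
  10100  (20)
  01001  (9)
  00101  (5)
  00011  (3)
  -----
  00000  (0)
The nim-sum is 0, so this is a P-position: the player to move is in a losing position under optimal play.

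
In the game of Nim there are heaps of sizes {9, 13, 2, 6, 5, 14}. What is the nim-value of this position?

11

In binary:
  1001  (9)
  1101  (13)
  0010  (2)
  0110  (6)
  0101  (5)
  1110  (14)
  ----
  1011  (11)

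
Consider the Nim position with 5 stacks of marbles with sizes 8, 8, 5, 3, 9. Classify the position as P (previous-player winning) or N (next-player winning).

Nim-sum: 8 ^ 8 ^ 5 ^ 3 ^ 9 = 15.
The nim-sum is 15 ≠ 0, so this is an N-position: the player to move can win.

N-position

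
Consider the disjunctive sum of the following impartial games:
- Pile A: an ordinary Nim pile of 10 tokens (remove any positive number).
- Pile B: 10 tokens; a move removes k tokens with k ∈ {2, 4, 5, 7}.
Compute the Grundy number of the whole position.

10

Pile A is a plain Nim pile of size 10, so its Grundy value is 10.
For pile B, compute g(0), g(1), … with moves {2, 4, 5, 7}:
k:     0  1  2  3  4  5  6  7  8  9 10
g(k):  0  0  1  1  2  2  3  3  4  0  0
So g(10) = 0.
The value of a disjunctive sum is the nim-sum of the parts.
Combined value = 10 XOR 0 = 10.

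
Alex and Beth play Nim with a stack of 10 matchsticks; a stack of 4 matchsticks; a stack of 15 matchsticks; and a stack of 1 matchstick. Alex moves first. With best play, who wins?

Bitwise XOR of the heap sizes:
  1010  (10)
  0100  (4)
  1111  (15)
  0001  (1)
  ----
  0000  (0)
The nim-sum is 0, so this is a P-position: the player to move is in a losing position under optimal play; Alex is about to move from it and so loses — Beth wins.

Beth wins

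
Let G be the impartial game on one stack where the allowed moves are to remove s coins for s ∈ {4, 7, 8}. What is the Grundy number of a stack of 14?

0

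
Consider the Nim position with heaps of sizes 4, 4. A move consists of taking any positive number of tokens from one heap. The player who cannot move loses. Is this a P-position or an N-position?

P-position

Write each in binary and XOR column by column:
  100  (4)
  100  (4)
  ---
  000  (0)
The nim-sum is 0, so this is a P-position: the player to move is in a losing position under optimal play.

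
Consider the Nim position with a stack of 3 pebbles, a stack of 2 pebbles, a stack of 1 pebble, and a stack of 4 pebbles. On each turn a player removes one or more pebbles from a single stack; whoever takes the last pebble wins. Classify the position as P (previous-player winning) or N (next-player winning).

In binary:
  011  (3)
  010  (2)
  001  (1)
  100  (4)
  ---
  100  (4)
The nim-sum is 4 ≠ 0, so this is an N-position: the player to move can win.

N-position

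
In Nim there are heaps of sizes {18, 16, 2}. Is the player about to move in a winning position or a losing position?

Nim-sum: 18 XOR 16 XOR 2 = 0.
The nim-sum is 0, so this is a P-position: the player to move is in a losing position under optimal play.

Losing position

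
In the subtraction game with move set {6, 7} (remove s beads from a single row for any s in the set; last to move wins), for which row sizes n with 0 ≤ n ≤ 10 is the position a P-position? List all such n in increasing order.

0, 1, 2, 3, 4, 5

Build the Grundy sequence with g(k) = mex{g(k−s) : s ∈ {6, 7}, s ≤ k}:
k:     0  1  2  3  4  5  6  7  8  9 10
g(k):  0  0  0  0  0  0  1  1  1  1  1
The P-positions (g = 0) in 0..10 are 0, 1, 2, 3, 4, 5.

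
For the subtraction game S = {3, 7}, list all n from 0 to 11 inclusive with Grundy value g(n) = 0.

0, 1, 2, 6, 10, 11

Build the Grundy sequence with g(k) = mex{g(k−s) : s ∈ {3, 7}, s ≤ k}:
g(0) = mex{} = 0
g(1) = mex{} = 0
g(2) = mex{} = 0
g(3) = mex{0} = 1
g(4) = mex{0} = 1
g(5) = mex{0} = 1
g(6) = mex{1} = 0
g(7) = mex{0,1} = 2
g(8) = mex{0,1} = 2
g(9) = mex{0} = 1
g(10) = mex{1,2} = 0
g(11) = mex{1,2} = 0
The P-positions (g = 0) in 0..11 are 0, 1, 2, 6, 10, 11.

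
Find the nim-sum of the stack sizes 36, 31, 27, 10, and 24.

50

Bitwise XOR of the heap sizes:
  100100  (36)
  011111  (31)
  011011  (27)
  001010  (10)
  011000  (24)
  ------
  110010  (50)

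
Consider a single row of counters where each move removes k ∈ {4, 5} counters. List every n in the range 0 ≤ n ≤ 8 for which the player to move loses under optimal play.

0, 1, 2, 3

Grundy values for subtraction set {4, 5}:
k:     0  1  2  3  4  5  6  7  8
g(k):  0  0  0  0  1  1  1  1  2
The P-positions (g = 0) in 0..8 are 0, 1, 2, 3.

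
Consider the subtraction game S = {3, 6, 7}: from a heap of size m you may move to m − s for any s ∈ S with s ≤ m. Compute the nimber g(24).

1

Grundy values for subtraction set {3, 6, 7}:
k:     0  1  2  3  4  5  6  7  8  9 10 11 12 13 14 15 16 17 18 19 20 21 22 23 24
g(k):  0  0  0  1  1  1  2  2  2  3  0  0  0  1  1  1  2  2  2  3  0  0  0  1  1
So g(24) = 1.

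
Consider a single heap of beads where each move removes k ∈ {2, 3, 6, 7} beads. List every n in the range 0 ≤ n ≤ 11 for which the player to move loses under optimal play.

0, 1, 5, 9, 10

Grundy values for subtraction set {2, 3, 6, 7}:
k:     0  1  2  3  4  5  6  7  8  9 10 11
g(k):  0  0  1  1  2  0  3  1  2  0  0  1
The P-positions (g = 0) in 0..11 are 0, 1, 5, 9, 10.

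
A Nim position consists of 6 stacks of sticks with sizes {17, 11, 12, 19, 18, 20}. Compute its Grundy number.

Bitwise XOR of the heap sizes:
  10001  (17)
  01011  (11)
  01100  (12)
  10011  (19)
  10010  (18)
  10100  (20)
  -----
  00011  (3)

3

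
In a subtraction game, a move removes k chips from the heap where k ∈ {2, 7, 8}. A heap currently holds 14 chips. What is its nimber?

0

Compute g(0), g(1), … for moves {2, 7, 8}:
g(0) = mex{} = 0
g(1) = mex{} = 0
g(2) = mex{0} = 1
g(3) = mex{0} = 1
g(4) = mex{1} = 0
g(5) = mex{1} = 0
g(6) = mex{0} = 1
g(7) = mex{0} = 1
g(8) = mex{0,1} = 2
g(9) = mex{0,1} = 2
g(10) = mex{1,2} = 0
g(11) = mex{0,1,2} = 3
g(12) = mex{0} = 1
g(13) = mex{0,1,3} = 2
g(14) = mex{1} = 0
So g(14) = 0.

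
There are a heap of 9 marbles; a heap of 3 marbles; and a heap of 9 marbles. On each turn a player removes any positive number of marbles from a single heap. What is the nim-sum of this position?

Compute the nim-sum pairwise:
9 XOR 3 = 10
10 XOR 9 = 3

3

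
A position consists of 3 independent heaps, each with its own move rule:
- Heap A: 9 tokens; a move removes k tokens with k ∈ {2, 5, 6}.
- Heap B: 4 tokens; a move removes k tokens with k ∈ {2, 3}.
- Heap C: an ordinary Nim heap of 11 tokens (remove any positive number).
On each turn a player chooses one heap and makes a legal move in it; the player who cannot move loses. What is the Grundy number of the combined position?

11

For heap A, compute g(0), g(1), … with moves {2, 5, 6}:
k:     0  1  2  3  4  5  6  7  8  9
g(k):  0  0  1  1  0  2  1  3  0  2
So g(9) = 2.
Grundy values for heap B (subtraction set {2, 3}):
k:     0  1  2  3  4
g(k):  0  0  1  1  2
So g(4) = 2.
Heap C is a plain Nim heap of size 11, so its Grundy value is 11.
By the Sprague-Grundy theorem, the Grundy value of a sum of independent games is the XOR of the component values.
Combined value = 2 XOR 2 XOR 11 = 11.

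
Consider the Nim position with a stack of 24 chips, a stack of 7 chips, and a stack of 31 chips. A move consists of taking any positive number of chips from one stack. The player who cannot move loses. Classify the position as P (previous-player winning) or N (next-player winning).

P-position

Nim-sum: 24 XOR 7 XOR 31 = 0.
The nim-sum is 0, so this is a P-position: the player to move is in a losing position under optimal play.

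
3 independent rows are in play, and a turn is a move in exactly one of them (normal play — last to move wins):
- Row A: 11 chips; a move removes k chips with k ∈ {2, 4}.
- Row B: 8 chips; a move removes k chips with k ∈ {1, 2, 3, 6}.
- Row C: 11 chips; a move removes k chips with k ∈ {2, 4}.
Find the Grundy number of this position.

0

For row A, compute g(0), g(1), … with moves {2, 4}:
g(0) = mex{} = 0
g(1) = mex{} = 0
g(2) = mex{0} = 1
g(3) = mex{0} = 1
g(4) = mex{0,1} = 2
g(5) = mex{0,1} = 2
g(6) = mex{1,2} = 0
g(7) = mex{1,2} = 0
g(8) = mex{0,2} = 1
g(9) = mex{0,2} = 1
g(10) = mex{0,1} = 2
g(11) = mex{0,1} = 2
So g(11) = 2.
For row B, compute g(0), g(1), … with moves {1, 2, 3, 6}:
g(0) = mex{} = 0
g(1) = mex{0} = 1
g(2) = mex{0,1} = 2
g(3) = mex{0,1,2} = 3
g(4) = mex{1,2,3} = 0
g(5) = mex{0,2,3} = 1
g(6) = mex{0,1,3} = 2
g(7) = mex{0,1,2} = 3
g(8) = mex{1,2,3} = 0
So g(8) = 0.
Build the Grundy sequence for row C with g(k) = mex{g(k−s) : s ∈ {2, 4}, s ≤ k}:
g(0) = mex{} = 0
g(1) = mex{} = 0
g(2) = mex{0} = 1
g(3) = mex{0} = 1
g(4) = mex{0,1} = 2
g(5) = mex{0,1} = 2
g(6) = mex{1,2} = 0
g(7) = mex{1,2} = 0
g(8) = mex{0,2} = 1
g(9) = mex{0,2} = 1
g(10) = mex{0,1} = 2
g(11) = mex{0,1} = 2
So g(11) = 2.
By the Sprague-Grundy theorem, the Grundy value of a sum of independent games is the XOR of the component values.
Combined value = 2 ⊕ 0 ⊕ 2 = 0.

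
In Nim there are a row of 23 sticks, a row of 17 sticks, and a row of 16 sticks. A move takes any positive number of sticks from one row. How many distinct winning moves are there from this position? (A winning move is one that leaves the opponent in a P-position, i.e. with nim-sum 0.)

Nim-sum: 23 XOR 17 XOR 16 = 22.
The overall nim-sum is X = 22. A row of size p has a winning move iff p XOR X < p (reduce it to p XOR X).
  23: 23 XOR 22 = 1 < 23 — winning move (to 1).
  17: 17 XOR 22 = 7 < 17 — winning move (to 7).
  16: 16 XOR 22 = 6 < 16 — winning move (to 6).
That gives 3 winning moves.

3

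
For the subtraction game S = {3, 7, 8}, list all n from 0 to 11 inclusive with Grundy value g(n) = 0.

0, 1, 2, 6, 11

Grundy values for subtraction set {3, 7, 8}:
k:     0  1  2  3  4  5  6  7  8  9 10 11
g(k):  0  0  0  1  1  1  0  2  2  1  3  0
The P-positions (g = 0) in 0..11 are 0, 1, 2, 6, 11.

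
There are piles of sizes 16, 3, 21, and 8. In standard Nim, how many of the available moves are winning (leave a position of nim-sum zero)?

Nim-sum: 16 XOR 3 XOR 21 XOR 8 = 14.
The overall nim-sum is X = 14. A pile of size p has a winning move iff p XOR X < p (reduce it to p XOR X).
  16: 16 XOR 14 = 30 ≥ 16 — no move.
  3: 3 XOR 14 = 13 ≥ 3 — no move.
  21: 21 XOR 14 = 27 ≥ 21 — no move.
  8: 8 XOR 14 = 6 < 8 — winning move (to 6).
That gives 1 winning move.

1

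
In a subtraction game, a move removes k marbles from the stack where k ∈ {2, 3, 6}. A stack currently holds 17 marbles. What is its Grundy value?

2

Grundy values for subtraction set {2, 3, 6}:
k:     0  1  2  3  4  5  6  7  8  9 10 11 12 13 14 15 16 17
g(k):  0  0  1  1  2  0  3  1  2  0  0  1  1  2  0  3  1  2
So g(17) = 2.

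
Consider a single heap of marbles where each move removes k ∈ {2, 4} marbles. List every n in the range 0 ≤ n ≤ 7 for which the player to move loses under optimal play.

Compute g(0), g(1), … for moves {2, 4}:
g(0) = mex{} = 0
g(1) = mex{} = 0
g(2) = mex{0} = 1
g(3) = mex{0} = 1
g(4) = mex{0,1} = 2
g(5) = mex{0,1} = 2
g(6) = mex{1,2} = 0
g(7) = mex{1,2} = 0
The P-positions (g = 0) in 0..7 are 0, 1, 6, 7.

0, 1, 6, 7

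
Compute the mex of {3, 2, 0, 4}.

1

0 is in the set but 1 is not, so the mex is 1.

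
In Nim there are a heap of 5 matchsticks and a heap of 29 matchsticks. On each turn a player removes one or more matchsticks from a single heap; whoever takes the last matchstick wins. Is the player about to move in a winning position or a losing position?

Winning position

Write each in binary and XOR column by column:
  00101  (5)
  11101  (29)
  -----
  11000  (24)
The nim-sum is 24 ≠ 0, so this is an N-position: the player to move can win.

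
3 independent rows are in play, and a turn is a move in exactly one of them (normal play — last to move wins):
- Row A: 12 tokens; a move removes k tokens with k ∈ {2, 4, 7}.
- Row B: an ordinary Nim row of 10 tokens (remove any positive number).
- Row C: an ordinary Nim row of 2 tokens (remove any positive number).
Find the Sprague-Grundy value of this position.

8

Grundy values for row A (subtraction set {2, 4, 7}):
k:     0  1  2  3  4  5  6  7  8  9 10 11 12
g(k):  0  0  1  1  2  2  0  3  1  0  2  1  0
So g(12) = 0.
Row B is a plain Nim row of size 10, so its Grundy value is 10.
Row C is a plain Nim row of size 2, so its Grundy value is 2.
The value of a disjunctive sum is the nim-sum of the parts.
Combined value = 0 XOR 10 XOR 2 = 8.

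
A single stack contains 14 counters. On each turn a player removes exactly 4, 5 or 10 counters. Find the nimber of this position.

3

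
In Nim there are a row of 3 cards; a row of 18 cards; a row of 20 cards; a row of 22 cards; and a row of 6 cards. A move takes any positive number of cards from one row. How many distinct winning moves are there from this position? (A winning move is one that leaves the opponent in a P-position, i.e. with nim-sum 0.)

3

Compute the nim-sum pairwise:
3 ⊕ 18 = 17
17 ⊕ 20 = 5
5 ⊕ 22 = 19
19 ⊕ 6 = 21
The overall nim-sum is X = 21. A row of size p has a winning move iff p XOR X < p (reduce it to p XOR X).
  3: 3 XOR 21 = 22 ≥ 3 — no move.
  18: 18 XOR 21 = 7 < 18 — winning move (to 7).
  20: 20 XOR 21 = 1 < 20 — winning move (to 1).
  22: 22 XOR 21 = 3 < 22 — winning move (to 3).
  6: 6 XOR 21 = 19 ≥ 6 — no move.
That gives 3 winning moves.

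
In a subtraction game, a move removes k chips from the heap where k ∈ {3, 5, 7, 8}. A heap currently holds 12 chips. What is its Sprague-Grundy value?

Compute g(0), g(1), … for moves {3, 5, 7, 8}:
g(0) = mex{} = 0
g(1) = mex{} = 0
g(2) = mex{} = 0
g(3) = mex{0} = 1
g(4) = mex{0} = 1
g(5) = mex{0} = 1
g(6) = mex{0,1} = 2
g(7) = mex{0,1} = 2
g(8) = mex{0,1} = 2
g(9) = mex{0,1,2} = 3
g(10) = mex{0,1,2} = 3
g(11) = mex{1,2} = 0
g(12) = mex{1,2,3} = 0
So g(12) = 0.

0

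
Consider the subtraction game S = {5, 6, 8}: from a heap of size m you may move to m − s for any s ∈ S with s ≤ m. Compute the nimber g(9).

Grundy values for subtraction set {5, 6, 8}:
k:     0  1  2  3  4  5  6  7  8  9
g(k):  0  0  0  0  0  1  1  1  1  1
So g(9) = 1.

1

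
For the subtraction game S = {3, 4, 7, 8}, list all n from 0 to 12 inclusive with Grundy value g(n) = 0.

Build the Grundy sequence with g(k) = mex{g(k−s) : s ∈ {3, 4, 7, 8}, s ≤ k}:
g(0) = mex{} = 0
g(1) = mex{} = 0
g(2) = mex{} = 0
g(3) = mex{0} = 1
g(4) = mex{0} = 1
g(5) = mex{0} = 1
g(6) = mex{0,1} = 2
g(7) = mex{0,1} = 2
g(8) = mex{0,1} = 2
g(9) = mex{0,1,2} = 3
g(10) = mex{0,1,2} = 3
g(11) = mex{1,2} = 0
g(12) = mex{1,2,3} = 0
The P-positions (g = 0) in 0..12 are 0, 1, 2, 11, 12.

0, 1, 2, 11, 12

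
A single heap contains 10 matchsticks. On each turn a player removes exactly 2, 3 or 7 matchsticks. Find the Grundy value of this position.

Build the Grundy sequence with g(k) = mex{g(k−s) : s ∈ {2, 3, 7}, s ≤ k}:
k:     0  1  2  3  4  5  6  7  8  9 10
g(k):  0  0  1  1  2  0  0  1  1  2  0
So g(10) = 0.

0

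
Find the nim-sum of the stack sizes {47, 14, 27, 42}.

16

Compute the nim-sum pairwise:
47 XOR 14 = 33
33 XOR 27 = 58
58 XOR 42 = 16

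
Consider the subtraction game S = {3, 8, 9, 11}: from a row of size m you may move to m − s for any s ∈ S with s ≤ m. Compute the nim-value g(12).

2

Compute g(0), g(1), … for moves {3, 8, 9, 11}:
k:     0  1  2  3  4  5  6  7  8  9 10 11 12
g(k):  0  0  0  1  1  1  0  0  2  1  1  3  2
So g(12) = 2.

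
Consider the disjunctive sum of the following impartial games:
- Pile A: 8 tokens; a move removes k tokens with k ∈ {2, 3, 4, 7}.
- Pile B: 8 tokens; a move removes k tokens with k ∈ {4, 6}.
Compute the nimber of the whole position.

3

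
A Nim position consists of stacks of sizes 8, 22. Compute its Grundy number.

30

Bitwise XOR of the heap sizes:
  01000  (8)
  10110  (22)
  -----
  11110  (30)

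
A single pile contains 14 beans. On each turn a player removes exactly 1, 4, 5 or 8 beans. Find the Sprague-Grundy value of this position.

Build the Grundy sequence with g(k) = mex{g(k−s) : s ∈ {1, 4, 5, 8}, s ≤ k}:
g(0) = mex{} = 0
g(1) = mex{0} = 1
g(2) = mex{1} = 0
g(3) = mex{0} = 1
g(4) = mex{0,1} = 2
g(5) = mex{0,1,2} = 3
g(6) = mex{0,1,3} = 2
g(7) = mex{0,1,2} = 3
g(8) = mex{0,1,2,3} = 4
g(9) = mex{1,2,3,4} = 0
g(10) = mex{0,2,3} = 1
g(11) = mex{1,2,3} = 0
g(12) = mex{0,2,3,4} = 1
g(13) = mex{0,1,3,4} = 2
g(14) = mex{0,1,2} = 3
So g(14) = 3.

3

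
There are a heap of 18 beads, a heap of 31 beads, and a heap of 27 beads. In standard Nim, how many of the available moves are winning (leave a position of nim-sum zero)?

Nim-sum: 18 ⊕ 31 ⊕ 27 = 22.
The overall nim-sum is X = 22. A heap of size p has a winning move iff p XOR X < p (reduce it to p XOR X).
  18: 18 XOR 22 = 4 < 18 — winning move (to 4).
  31: 31 XOR 22 = 9 < 31 — winning move (to 9).
  27: 27 XOR 22 = 13 < 27 — winning move (to 13).
That gives 3 winning moves.

3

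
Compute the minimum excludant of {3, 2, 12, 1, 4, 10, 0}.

The values 0, 1, 2, 3, 4 are all present; 5 is the first non-negative integer missing from the set.

5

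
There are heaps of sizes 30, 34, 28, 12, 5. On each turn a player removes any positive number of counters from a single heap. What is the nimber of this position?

41

Nim-sum: 30 XOR 34 XOR 28 XOR 12 XOR 5 = 41.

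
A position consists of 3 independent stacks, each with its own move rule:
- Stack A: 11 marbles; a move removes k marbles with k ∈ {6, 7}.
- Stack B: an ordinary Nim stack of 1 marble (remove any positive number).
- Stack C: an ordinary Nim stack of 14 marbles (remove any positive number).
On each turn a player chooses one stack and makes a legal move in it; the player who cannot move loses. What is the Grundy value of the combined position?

14

For stack A, compute g(0), g(1), … with moves {6, 7}:
k:     0  1  2  3  4  5  6  7  8  9 10 11
g(k):  0  0  0  0  0  0  1  1  1  1  1  1
So g(11) = 1.
Stack B is a plain Nim stack of size 1, so its Grundy value is 1.
Stack C is a plain Nim stack of size 14, so its Grundy value is 14.
By the Sprague-Grundy theorem, the Grundy value of a sum of independent games is the XOR of the component values.
Combined value = 1 ⊕ 1 ⊕ 14 = 14.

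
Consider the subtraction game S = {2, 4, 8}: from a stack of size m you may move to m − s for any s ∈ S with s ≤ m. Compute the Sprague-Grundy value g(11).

2

Grundy values for subtraction set {2, 4, 8}:
g(0) = mex{} = 0
g(1) = mex{} = 0
g(2) = mex{0} = 1
g(3) = mex{0} = 1
g(4) = mex{0,1} = 2
g(5) = mex{0,1} = 2
g(6) = mex{1,2} = 0
g(7) = mex{1,2} = 0
g(8) = mex{0,2} = 1
g(9) = mex{0,2} = 1
g(10) = mex{0,1} = 2
g(11) = mex{0,1} = 2
So g(11) = 2.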